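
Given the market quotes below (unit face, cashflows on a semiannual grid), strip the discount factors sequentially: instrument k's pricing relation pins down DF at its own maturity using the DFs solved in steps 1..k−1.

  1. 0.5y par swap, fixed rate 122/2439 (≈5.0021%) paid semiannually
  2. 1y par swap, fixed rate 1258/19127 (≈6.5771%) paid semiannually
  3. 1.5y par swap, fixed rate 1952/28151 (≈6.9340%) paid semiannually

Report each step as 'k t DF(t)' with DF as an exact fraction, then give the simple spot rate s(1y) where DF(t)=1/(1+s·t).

step 1 [0.5y] swap r/2=61/2439: DF=(1 − 61/2439·(0))/(1+61/2439) = 2439/2500 ≈ 0.975600
step 2 [1y] swap r/2=629/19127: DF=(1 − 629/19127·(0.975600))/(1+629/19127) = 9371/10000 ≈ 0.937100
step 3 [1.5y] swap r/2=976/28151: DF=(1 − 976/28151·(0.975600+0.937100))/(1+976/28151) = 564/625 ≈ 0.902400

1 1/2 2439/2500
2 1 9371/10000
3 3/2 564/625
s(1y) = (1/(9371/10000) − 1)/(1) = 629/9371 ≈ 6.7122%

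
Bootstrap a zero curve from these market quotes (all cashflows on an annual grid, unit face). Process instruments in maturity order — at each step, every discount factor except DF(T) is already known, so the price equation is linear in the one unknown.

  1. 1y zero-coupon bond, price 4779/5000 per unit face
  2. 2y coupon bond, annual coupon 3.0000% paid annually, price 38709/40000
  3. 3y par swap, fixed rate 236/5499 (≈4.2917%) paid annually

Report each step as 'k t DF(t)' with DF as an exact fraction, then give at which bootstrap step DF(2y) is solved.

1 1 4779/5000
2 2 9117/10000
3 3 441/500
DF(2y) is solved at step 2

step 1 [1y] zero: DF = P = 4779/5000 ≈ 0.955800
step 2 [2y] bond c/1=3/100: DF=(38709/40000 − 3/100·(0.955800))/(1+3/100) = 9117/10000 ≈ 0.911700
step 3 [3y] swap r/1=236/5499: DF=(1 − 236/5499·(0.955800+0.911700))/(1+236/5499) = 441/500 ≈ 0.882000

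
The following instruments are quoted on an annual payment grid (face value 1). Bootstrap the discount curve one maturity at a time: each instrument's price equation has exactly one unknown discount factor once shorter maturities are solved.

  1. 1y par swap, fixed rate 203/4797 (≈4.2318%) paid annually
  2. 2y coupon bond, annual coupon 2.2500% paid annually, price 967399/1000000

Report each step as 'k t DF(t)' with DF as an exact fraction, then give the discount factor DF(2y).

step 1 [1y] swap r/1=203/4797: DF=(1 − 203/4797·(0))/(1+203/4797) = 4797/5000 ≈ 0.959400
step 2 [2y] bond c/1=9/400: DF=(967399/1000000 − 9/400·(0.959400))/(1+9/400) = 37/40 ≈ 0.925000

1 1 4797/5000
2 2 37/40
DF(2y) = 37/40 ≈ 0.925000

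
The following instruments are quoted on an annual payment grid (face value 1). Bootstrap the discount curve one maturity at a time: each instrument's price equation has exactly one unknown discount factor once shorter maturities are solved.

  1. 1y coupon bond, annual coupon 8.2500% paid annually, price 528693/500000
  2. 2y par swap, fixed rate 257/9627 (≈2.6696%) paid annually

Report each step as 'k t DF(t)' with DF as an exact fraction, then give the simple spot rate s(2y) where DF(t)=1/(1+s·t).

step 1 [1y] bond c/1=33/400: DF=(528693/500000 − 33/400·(0))/(1+33/400) = 1221/1250 ≈ 0.976800
step 2 [2y] swap r/1=257/9627: DF=(1 − 257/9627·(0.976800))/(1+257/9627) = 4743/5000 ≈ 0.948600

1 1 1221/1250
2 2 4743/5000
s(2y) = (1/(4743/5000) − 1)/(2) = 257/9486 ≈ 2.7093%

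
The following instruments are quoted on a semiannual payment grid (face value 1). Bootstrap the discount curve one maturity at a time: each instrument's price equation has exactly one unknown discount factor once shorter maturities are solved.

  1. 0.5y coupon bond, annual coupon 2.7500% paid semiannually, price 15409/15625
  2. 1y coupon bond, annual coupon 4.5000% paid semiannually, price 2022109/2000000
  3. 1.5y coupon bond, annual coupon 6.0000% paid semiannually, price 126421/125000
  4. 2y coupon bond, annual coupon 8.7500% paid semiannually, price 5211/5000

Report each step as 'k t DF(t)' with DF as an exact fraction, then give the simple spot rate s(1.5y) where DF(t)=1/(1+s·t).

1 1/2 608/625
2 1 4837/5000
3 3/2 4627/5000
4 2 549/625
s(1.5y) = (1/(4627/5000) − 1)/(3/2) = 746/13881 ≈ 5.3743%

step 1 [0.5y] bond c/2=11/800: DF=(15409/15625 − 11/800·(0))/(1+11/800) = 608/625 ≈ 0.972800
step 2 [1y] bond c/2=9/400: DF=(2022109/2000000 − 9/400·(0.972800))/(1+9/400) = 4837/5000 ≈ 0.967400
step 3 [1.5y] bond c/2=3/100: DF=(126421/125000 − 3/100·(0.972800+0.967400))/(1+3/100) = 4627/5000 ≈ 0.925400
step 4 [2y] bond c/2=7/160: DF=(5211/5000 − 7/160·(0.972800+0.967400+0.925400))/(1+7/160) = 549/625 ≈ 0.878400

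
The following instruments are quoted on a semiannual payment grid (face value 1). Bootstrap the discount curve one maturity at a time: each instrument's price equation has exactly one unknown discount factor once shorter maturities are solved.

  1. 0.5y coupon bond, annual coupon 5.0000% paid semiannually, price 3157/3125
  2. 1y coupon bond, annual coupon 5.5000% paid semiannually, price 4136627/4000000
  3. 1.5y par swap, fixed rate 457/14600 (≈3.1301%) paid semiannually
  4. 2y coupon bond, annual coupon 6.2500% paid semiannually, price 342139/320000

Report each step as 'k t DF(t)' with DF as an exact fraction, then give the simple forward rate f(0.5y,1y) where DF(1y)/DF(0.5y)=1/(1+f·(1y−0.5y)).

step 1 [0.5y] bond c/2=1/40: DF=(3157/3125 − 1/40·(0))/(1+1/40) = 616/625 ≈ 0.985600
step 2 [1y] bond c/2=11/400: DF=(4136627/4000000 − 11/400·(0.985600))/(1+11/400) = 9801/10000 ≈ 0.980100
step 3 [1.5y] swap r/2=457/29200: DF=(1 − 457/29200·(0.985600+0.980100))/(1+457/29200) = 9543/10000 ≈ 0.954300
step 4 [2y] bond c/2=1/32: DF=(342139/320000 − 1/32·(0.985600+0.980100+0.954300))/(1+1/32) = 9483/10000 ≈ 0.948300

1 1/2 616/625
2 1 9801/10000
3 3/2 9543/10000
4 2 9483/10000
f(0.5y,1y) = ((616/625)/(9801/10000) − 1)/(1/2) = 10/891 ≈ 1.1223%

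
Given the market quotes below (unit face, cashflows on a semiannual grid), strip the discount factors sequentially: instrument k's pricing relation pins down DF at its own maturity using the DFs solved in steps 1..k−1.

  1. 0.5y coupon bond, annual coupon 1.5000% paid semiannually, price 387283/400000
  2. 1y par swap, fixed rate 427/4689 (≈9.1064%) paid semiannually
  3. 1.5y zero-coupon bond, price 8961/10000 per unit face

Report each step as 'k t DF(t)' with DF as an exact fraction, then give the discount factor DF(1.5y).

1 1/2 961/1000
2 1 4573/5000
3 3/2 8961/10000
DF(1.5y) = 8961/10000 ≈ 0.896100

step 1 [0.5y] bond c/2=3/400: DF=(387283/400000 − 3/400·(0))/(1+3/400) = 961/1000 ≈ 0.961000
step 2 [1y] swap r/2=427/9378: DF=(1 − 427/9378·(0.961000))/(1+427/9378) = 4573/5000 ≈ 0.914600
step 3 [1.5y] zero: DF = P = 8961/10000 ≈ 0.896100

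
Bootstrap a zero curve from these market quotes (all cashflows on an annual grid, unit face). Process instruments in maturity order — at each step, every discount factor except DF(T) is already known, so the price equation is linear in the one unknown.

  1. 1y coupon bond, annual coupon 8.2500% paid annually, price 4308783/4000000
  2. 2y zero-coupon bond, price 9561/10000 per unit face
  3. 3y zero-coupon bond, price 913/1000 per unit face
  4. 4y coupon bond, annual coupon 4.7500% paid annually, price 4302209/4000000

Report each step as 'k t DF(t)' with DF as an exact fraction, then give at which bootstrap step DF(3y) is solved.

step 1 [1y] bond c/1=33/400: DF=(4308783/4000000 − 33/400·(0))/(1+33/400) = 9951/10000 ≈ 0.995100
step 2 [2y] zero: DF = P = 9561/10000 ≈ 0.956100
step 3 [3y] zero: DF = P = 913/1000 ≈ 0.913000
step 4 [4y] bond c/1=19/400: DF=(4302209/4000000 − 19/400·(0.995100+0.956100+0.913000))/(1+19/400) = 8969/10000 ≈ 0.896900

1 1 9951/10000
2 2 9561/10000
3 3 913/1000
4 4 8969/10000
DF(3y) is solved at step 3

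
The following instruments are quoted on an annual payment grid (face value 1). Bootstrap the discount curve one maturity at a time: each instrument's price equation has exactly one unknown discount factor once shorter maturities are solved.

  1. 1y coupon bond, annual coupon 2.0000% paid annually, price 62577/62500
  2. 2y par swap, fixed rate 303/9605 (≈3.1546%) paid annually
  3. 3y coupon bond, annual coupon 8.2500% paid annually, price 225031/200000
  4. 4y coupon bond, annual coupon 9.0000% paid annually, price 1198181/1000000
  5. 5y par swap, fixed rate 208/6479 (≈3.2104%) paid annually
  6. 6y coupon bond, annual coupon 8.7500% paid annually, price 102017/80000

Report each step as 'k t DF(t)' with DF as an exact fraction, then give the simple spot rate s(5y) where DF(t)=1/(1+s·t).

step 1 [1y] bond c/1=1/50: DF=(62577/62500 − 1/50·(0))/(1+1/50) = 1227/1250 ≈ 0.981600
step 2 [2y] swap r/1=303/9605: DF=(1 − 303/9605·(0.981600))/(1+303/9605) = 4697/5000 ≈ 0.939400
step 3 [3y] bond c/1=33/400: DF=(225031/200000 − 33/400·(0.981600+0.939400))/(1+33/400) = 893/1000 ≈ 0.893000
step 4 [4y] bond c/1=9/100: DF=(1198181/1000000 − 9/100·(0.981600+0.939400+0.893000))/(1+9/100) = 8669/10000 ≈ 0.866900
step 5 [5y] swap r/1=208/6479: DF=(1 − 208/6479·(0.981600+0.939400+0.893000+0.866900))/(1+208/6479) = 534/625 ≈ 0.854400
step 6 [6y] bond c/1=7/80: DF=(102017/80000 − 7/80·(0.981600+0.939400+0.893000+0.866900+0.854400))/(1+7/80) = 8077/10000 ≈ 0.807700

1 1 1227/1250
2 2 4697/5000
3 3 893/1000
4 4 8669/10000
5 5 534/625
6 6 8077/10000
s(5y) = (1/(534/625) − 1)/(5) = 91/2670 ≈ 3.4082%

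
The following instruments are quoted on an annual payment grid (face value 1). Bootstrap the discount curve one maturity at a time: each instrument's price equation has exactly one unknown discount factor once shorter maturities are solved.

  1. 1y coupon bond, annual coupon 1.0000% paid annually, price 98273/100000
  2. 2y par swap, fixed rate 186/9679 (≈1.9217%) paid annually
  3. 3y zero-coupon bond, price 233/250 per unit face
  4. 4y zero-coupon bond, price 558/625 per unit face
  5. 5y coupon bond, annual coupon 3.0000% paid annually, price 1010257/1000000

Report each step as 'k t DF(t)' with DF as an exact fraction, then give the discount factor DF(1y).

step 1 [1y] bond c/1=1/100: DF=(98273/100000 − 1/100·(0))/(1+1/100) = 973/1000 ≈ 0.973000
step 2 [2y] swap r/1=186/9679: DF=(1 − 186/9679·(0.973000))/(1+186/9679) = 2407/2500 ≈ 0.962800
step 3 [3y] zero: DF = P = 233/250 ≈ 0.932000
step 4 [4y] zero: DF = P = 558/625 ≈ 0.892800
step 5 [5y] bond c/1=3/100: DF=(1010257/1000000 − 3/100·(0.973000+0.962800+0.932000+0.892800))/(1+3/100) = 8713/10000 ≈ 0.871300

1 1 973/1000
2 2 2407/2500
3 3 233/250
4 4 558/625
5 5 8713/10000
DF(1y) = 973/1000 ≈ 0.973000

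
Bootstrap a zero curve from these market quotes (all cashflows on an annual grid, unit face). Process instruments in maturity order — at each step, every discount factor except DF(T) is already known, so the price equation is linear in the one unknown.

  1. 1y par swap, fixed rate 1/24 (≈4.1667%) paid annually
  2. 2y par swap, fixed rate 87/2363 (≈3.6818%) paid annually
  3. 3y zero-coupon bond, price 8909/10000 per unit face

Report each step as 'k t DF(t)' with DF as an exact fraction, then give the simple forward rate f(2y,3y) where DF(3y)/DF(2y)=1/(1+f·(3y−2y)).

1 1 24/25
2 2 1163/1250
3 3 8909/10000
f(2y,3y) = ((1163/1250)/(8909/10000) − 1)/(1) = 395/8909 ≈ 4.4337%

step 1 [1y] swap r/1=1/24: DF=(1 − 1/24·(0))/(1+1/24) = 24/25 ≈ 0.960000
step 2 [2y] swap r/1=87/2363: DF=(1 − 87/2363·(0.960000))/(1+87/2363) = 1163/1250 ≈ 0.930400
step 3 [3y] zero: DF = P = 8909/10000 ≈ 0.890900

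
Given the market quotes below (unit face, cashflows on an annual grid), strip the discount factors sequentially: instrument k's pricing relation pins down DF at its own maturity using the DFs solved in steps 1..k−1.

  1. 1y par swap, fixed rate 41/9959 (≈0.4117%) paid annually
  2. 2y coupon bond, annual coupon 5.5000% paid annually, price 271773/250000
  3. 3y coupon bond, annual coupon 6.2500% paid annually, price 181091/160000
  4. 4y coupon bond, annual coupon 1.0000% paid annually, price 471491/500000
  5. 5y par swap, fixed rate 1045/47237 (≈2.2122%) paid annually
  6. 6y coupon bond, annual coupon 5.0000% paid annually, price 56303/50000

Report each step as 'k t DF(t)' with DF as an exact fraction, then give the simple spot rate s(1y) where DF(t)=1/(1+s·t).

1 1 9959/10000
2 2 1957/2000
3 3 9491/10000
4 4 9047/10000
5 5 1791/2000
6 6 339/400
s(1y) = (1/(9959/10000) − 1)/(1) = 41/9959 ≈ 0.4117%

step 1 [1y] swap r/1=41/9959: DF=(1 − 41/9959·(0))/(1+41/9959) = 9959/10000 ≈ 0.995900
step 2 [2y] bond c/1=11/200: DF=(271773/250000 − 11/200·(0.995900))/(1+11/200) = 1957/2000 ≈ 0.978500
step 3 [3y] bond c/1=1/16: DF=(181091/160000 − 1/16·(0.995900+0.978500))/(1+1/16) = 9491/10000 ≈ 0.949100
step 4 [4y] bond c/1=1/100: DF=(471491/500000 − 1/100·(0.995900+0.978500+0.949100))/(1+1/100) = 9047/10000 ≈ 0.904700
step 5 [5y] swap r/1=1045/47237: DF=(1 − 1045/47237·(0.995900+0.978500+0.949100+0.904700))/(1+1045/47237) = 1791/2000 ≈ 0.895500
step 6 [6y] bond c/1=1/20: DF=(56303/50000 − 1/20·(0.995900+0.978500+0.949100+0.904700+0.895500))/(1+1/20) = 339/400 ≈ 0.847500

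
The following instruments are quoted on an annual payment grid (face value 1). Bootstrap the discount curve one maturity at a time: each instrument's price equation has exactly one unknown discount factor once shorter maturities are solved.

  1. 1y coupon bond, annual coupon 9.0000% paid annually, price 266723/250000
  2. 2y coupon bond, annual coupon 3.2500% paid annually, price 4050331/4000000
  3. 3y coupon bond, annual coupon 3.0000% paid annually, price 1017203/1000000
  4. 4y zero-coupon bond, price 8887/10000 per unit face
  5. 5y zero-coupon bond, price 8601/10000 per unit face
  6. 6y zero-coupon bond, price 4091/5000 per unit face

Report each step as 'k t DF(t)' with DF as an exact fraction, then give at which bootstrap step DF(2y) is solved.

step 1 [1y] bond c/1=9/100: DF=(266723/250000 − 9/100·(0))/(1+9/100) = 2447/2500 ≈ 0.978800
step 2 [2y] bond c/1=13/400: DF=(4050331/4000000 − 13/400·(0.978800))/(1+13/400) = 9499/10000 ≈ 0.949900
step 3 [3y] bond c/1=3/100: DF=(1017203/1000000 − 3/100·(0.978800+0.949900))/(1+3/100) = 4657/5000 ≈ 0.931400
step 4 [4y] zero: DF = P = 8887/10000 ≈ 0.888700
step 5 [5y] zero: DF = P = 8601/10000 ≈ 0.860100
step 6 [6y] zero: DF = P = 4091/5000 ≈ 0.818200

1 1 2447/2500
2 2 9499/10000
3 3 4657/5000
4 4 8887/10000
5 5 8601/10000
6 6 4091/5000
DF(2y) is solved at step 2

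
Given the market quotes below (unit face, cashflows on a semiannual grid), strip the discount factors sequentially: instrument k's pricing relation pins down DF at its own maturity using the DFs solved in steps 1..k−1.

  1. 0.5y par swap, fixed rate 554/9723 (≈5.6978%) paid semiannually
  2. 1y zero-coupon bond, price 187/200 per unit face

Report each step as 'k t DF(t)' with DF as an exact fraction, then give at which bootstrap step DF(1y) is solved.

step 1 [0.5y] swap r/2=277/9723: DF=(1 − 277/9723·(0))/(1+277/9723) = 9723/10000 ≈ 0.972300
step 2 [1y] zero: DF = P = 187/200 ≈ 0.935000

1 1/2 9723/10000
2 1 187/200
DF(1y) is solved at step 2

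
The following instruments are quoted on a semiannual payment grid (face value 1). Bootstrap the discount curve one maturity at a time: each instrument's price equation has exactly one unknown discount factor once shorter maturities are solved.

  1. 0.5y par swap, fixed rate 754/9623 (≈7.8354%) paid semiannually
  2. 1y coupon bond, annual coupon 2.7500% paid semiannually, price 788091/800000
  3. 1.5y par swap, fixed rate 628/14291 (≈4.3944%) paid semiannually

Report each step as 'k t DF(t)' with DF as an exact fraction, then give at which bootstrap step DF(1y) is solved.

1 1/2 9623/10000
2 1 9587/10000
3 3/2 2343/2500
DF(1y) is solved at step 2

step 1 [0.5y] swap r/2=377/9623: DF=(1 − 377/9623·(0))/(1+377/9623) = 9623/10000 ≈ 0.962300
step 2 [1y] bond c/2=11/800: DF=(788091/800000 − 11/800·(0.962300))/(1+11/800) = 9587/10000 ≈ 0.958700
step 3 [1.5y] swap r/2=314/14291: DF=(1 − 314/14291·(0.962300+0.958700))/(1+314/14291) = 2343/2500 ≈ 0.937200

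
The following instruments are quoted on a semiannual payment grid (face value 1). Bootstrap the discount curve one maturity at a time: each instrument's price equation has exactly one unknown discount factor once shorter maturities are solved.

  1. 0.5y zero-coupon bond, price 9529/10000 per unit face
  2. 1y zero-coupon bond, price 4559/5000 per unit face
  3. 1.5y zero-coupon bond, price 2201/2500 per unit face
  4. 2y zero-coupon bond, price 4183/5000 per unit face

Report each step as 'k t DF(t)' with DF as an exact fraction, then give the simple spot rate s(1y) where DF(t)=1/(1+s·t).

step 1 [0.5y] zero: DF = P = 9529/10000 ≈ 0.952900
step 2 [1y] zero: DF = P = 4559/5000 ≈ 0.911800
step 3 [1.5y] zero: DF = P = 2201/2500 ≈ 0.880400
step 4 [2y] zero: DF = P = 4183/5000 ≈ 0.836600

1 1/2 9529/10000
2 1 4559/5000
3 3/2 2201/2500
4 2 4183/5000
s(1y) = (1/(4559/5000) − 1)/(1) = 441/4559 ≈ 9.6732%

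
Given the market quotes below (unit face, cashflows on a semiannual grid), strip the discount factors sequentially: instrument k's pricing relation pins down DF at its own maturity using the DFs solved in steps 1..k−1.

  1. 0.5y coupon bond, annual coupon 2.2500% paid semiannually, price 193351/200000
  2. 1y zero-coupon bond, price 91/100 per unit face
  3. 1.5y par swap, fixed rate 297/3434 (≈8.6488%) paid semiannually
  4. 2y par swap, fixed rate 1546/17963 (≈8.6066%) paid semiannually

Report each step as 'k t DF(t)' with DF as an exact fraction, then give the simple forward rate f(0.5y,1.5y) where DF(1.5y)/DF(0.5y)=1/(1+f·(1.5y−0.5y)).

1 1/2 239/250
2 1 91/100
3 3/2 2203/2500
4 2 4227/5000
f(0.5y,1.5y) = ((239/250)/(2203/2500) − 1)/(1) = 187/2203 ≈ 8.4884%

step 1 [0.5y] bond c/2=9/800: DF=(193351/200000 − 9/800·(0))/(1+9/800) = 239/250 ≈ 0.956000
step 2 [1y] zero: DF = P = 91/100 ≈ 0.910000
step 3 [1.5y] swap r/2=297/6868: DF=(1 − 297/6868·(0.956000+0.910000))/(1+297/6868) = 2203/2500 ≈ 0.881200
step 4 [2y] swap r/2=773/17963: DF=(1 − 773/17963·(0.956000+0.910000+0.881200))/(1+773/17963) = 4227/5000 ≈ 0.845400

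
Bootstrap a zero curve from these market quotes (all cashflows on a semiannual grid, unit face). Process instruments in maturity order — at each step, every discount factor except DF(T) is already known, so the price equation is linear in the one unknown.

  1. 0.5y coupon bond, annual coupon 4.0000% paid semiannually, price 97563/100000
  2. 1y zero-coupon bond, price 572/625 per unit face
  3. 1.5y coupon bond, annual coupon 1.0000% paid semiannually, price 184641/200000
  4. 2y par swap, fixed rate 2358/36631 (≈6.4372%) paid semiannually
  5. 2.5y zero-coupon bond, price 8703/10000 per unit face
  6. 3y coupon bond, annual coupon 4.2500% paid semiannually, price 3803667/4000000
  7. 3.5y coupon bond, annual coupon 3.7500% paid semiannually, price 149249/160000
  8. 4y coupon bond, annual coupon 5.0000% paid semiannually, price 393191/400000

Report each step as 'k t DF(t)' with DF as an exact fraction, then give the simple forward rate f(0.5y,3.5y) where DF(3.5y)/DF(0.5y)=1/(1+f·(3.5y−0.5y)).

1 1/2 1913/2000
2 1 572/625
3 3/2 9093/10000
4 2 8821/10000
5 5/2 8703/10000
6 3 523/625
7 7/2 1021/1250
8 4 8081/10000
f(0.5y,3.5y) = ((1913/2000)/(1021/1250) − 1)/(3) = 1397/24504 ≈ 5.7011%

step 1 [0.5y] bond c/2=1/50: DF=(97563/100000 − 1/50·(0))/(1+1/50) = 1913/2000 ≈ 0.956500
step 2 [1y] zero: DF = P = 572/625 ≈ 0.915200
step 3 [1.5y] bond c/2=1/200: DF=(184641/200000 − 1/200·(0.956500+0.915200))/(1+1/200) = 9093/10000 ≈ 0.909300
step 4 [2y] swap r/2=1179/36631: DF=(1 − 1179/36631·(0.956500+0.915200+0.909300))/(1+1179/36631) = 8821/10000 ≈ 0.882100
step 5 [2.5y] zero: DF = P = 8703/10000 ≈ 0.870300
step 6 [3y] bond c/2=17/800: DF=(3803667/4000000 − 17/800·(0.956500+0.915200+0.909300+0.882100+0.870300))/(1+17/800) = 523/625 ≈ 0.836800
step 7 [3.5y] bond c/2=3/160: DF=(149249/160000 − 3/160·(0.956500+0.915200+0.909300+0.882100+0.870300+0.836800))/(1+3/160) = 1021/1250 ≈ 0.816800
step 8 [4y] bond c/2=1/40: DF=(393191/400000 − 1/40·(0.956500+0.915200+0.909300+0.882100+0.870300+0.836800+0.816800))/(1+1/40) = 8081/10000 ≈ 0.808100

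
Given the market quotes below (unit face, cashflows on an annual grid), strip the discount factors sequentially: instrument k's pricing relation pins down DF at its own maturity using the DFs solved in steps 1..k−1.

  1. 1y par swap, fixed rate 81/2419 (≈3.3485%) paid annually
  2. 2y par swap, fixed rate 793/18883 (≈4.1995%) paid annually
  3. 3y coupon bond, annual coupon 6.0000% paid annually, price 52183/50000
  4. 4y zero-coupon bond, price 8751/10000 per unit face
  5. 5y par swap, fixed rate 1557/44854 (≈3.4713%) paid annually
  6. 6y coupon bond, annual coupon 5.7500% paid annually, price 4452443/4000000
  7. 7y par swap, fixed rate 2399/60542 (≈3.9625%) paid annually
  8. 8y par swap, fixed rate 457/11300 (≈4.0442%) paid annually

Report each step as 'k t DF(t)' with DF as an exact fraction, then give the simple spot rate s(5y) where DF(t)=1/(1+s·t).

1 1 2419/2500
2 2 9207/10000
3 3 8777/10000
4 4 8751/10000
5 5 8443/10000
6 6 8087/10000
7 7 7601/10000
8 8 3629/5000
s(5y) = (1/(8443/10000) − 1)/(5) = 1557/42215 ≈ 3.6883%

step 1 [1y] swap r/1=81/2419: DF=(1 − 81/2419·(0))/(1+81/2419) = 2419/2500 ≈ 0.967600
step 2 [2y] swap r/1=793/18883: DF=(1 − 793/18883·(0.967600))/(1+793/18883) = 9207/10000 ≈ 0.920700
step 3 [3y] bond c/1=3/50: DF=(52183/50000 − 3/50·(0.967600+0.920700))/(1+3/50) = 8777/10000 ≈ 0.877700
step 4 [4y] zero: DF = P = 8751/10000 ≈ 0.875100
step 5 [5y] swap r/1=1557/44854: DF=(1 − 1557/44854·(0.967600+0.920700+0.877700+0.875100))/(1+1557/44854) = 8443/10000 ≈ 0.844300
step 6 [6y] bond c/1=23/400: DF=(4452443/4000000 − 23/400·(0.967600+0.920700+0.877700+0.875100+0.844300))/(1+23/400) = 8087/10000 ≈ 0.808700
step 7 [7y] swap r/1=2399/60542: DF=(1 − 2399/60542·(0.967600+0.920700+0.877700+0.875100+0.844300+0.808700))/(1+2399/60542) = 7601/10000 ≈ 0.760100
step 8 [8y] swap r/1=457/11300: DF=(1 − 457/11300·(0.967600+0.920700+0.877700+0.875100+0.844300+0.808700+0.760100))/(1+457/11300) = 3629/5000 ≈ 0.725800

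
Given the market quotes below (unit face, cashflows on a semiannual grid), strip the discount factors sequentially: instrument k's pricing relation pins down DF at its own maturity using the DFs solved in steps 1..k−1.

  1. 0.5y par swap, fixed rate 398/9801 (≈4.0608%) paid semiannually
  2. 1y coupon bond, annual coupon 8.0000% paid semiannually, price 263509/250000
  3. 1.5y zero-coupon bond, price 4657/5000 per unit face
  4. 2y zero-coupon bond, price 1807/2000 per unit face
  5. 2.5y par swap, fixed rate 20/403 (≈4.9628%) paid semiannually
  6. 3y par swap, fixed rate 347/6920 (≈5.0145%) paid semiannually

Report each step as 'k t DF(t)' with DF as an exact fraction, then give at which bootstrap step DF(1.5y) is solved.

step 1 [0.5y] swap r/2=199/9801: DF=(1 − 199/9801·(0))/(1+199/9801) = 9801/10000 ≈ 0.980100
step 2 [1y] bond c/2=1/25: DF=(263509/250000 − 1/25·(0.980100))/(1+1/25) = 4879/5000 ≈ 0.975800
step 3 [1.5y] zero: DF = P = 4657/5000 ≈ 0.931400
step 4 [2y] zero: DF = P = 1807/2000 ≈ 0.903500
step 5 [2.5y] swap r/2=10/403: DF=(1 − 10/403·(0.980100+0.975800+0.931400+0.903500))/(1+10/403) = 221/250 ≈ 0.884000
step 6 [3y] swap r/2=347/13840: DF=(1 − 347/13840·(0.980100+0.975800+0.931400+0.903500+0.884000))/(1+347/13840) = 2153/2500 ≈ 0.861200

1 1/2 9801/10000
2 1 4879/5000
3 3/2 4657/5000
4 2 1807/2000
5 5/2 221/250
6 3 2153/2500
DF(1.5y) is solved at step 3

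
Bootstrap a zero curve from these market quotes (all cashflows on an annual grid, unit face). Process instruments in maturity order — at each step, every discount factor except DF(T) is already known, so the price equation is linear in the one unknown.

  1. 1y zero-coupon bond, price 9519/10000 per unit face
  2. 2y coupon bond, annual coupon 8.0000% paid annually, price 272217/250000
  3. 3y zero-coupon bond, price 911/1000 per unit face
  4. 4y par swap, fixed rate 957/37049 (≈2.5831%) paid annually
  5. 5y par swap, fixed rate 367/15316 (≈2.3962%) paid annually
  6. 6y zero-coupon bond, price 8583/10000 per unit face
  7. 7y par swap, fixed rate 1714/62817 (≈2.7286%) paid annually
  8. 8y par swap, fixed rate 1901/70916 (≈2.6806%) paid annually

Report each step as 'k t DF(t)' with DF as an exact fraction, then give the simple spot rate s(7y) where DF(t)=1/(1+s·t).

1 1 9519/10000
2 2 9377/10000
3 3 911/1000
4 4 9043/10000
5 5 8899/10000
6 6 8583/10000
7 7 4143/5000
8 8 8099/10000
s(7y) = (1/(4143/5000) − 1)/(7) = 857/29001 ≈ 2.9551%

step 1 [1y] zero: DF = P = 9519/10000 ≈ 0.951900
step 2 [2y] bond c/1=2/25: DF=(272217/250000 − 2/25·(0.951900))/(1+2/25) = 9377/10000 ≈ 0.937700
step 3 [3y] zero: DF = P = 911/1000 ≈ 0.911000
step 4 [4y] swap r/1=957/37049: DF=(1 − 957/37049·(0.951900+0.937700+0.911000))/(1+957/37049) = 9043/10000 ≈ 0.904300
step 5 [5y] swap r/1=367/15316: DF=(1 − 367/15316·(0.951900+0.937700+0.911000+0.904300))/(1+367/15316) = 8899/10000 ≈ 0.889900
step 6 [6y] zero: DF = P = 8583/10000 ≈ 0.858300
step 7 [7y] swap r/1=1714/62817: DF=(1 − 1714/62817·(0.951900+0.937700+0.911000+0.904300+0.889900+0.858300))/(1+1714/62817) = 4143/5000 ≈ 0.828600
step 8 [8y] swap r/1=1901/70916: DF=(1 − 1901/70916·(0.951900+0.937700+0.911000+0.904300+0.889900+0.858300+0.828600))/(1+1901/70916) = 8099/10000 ≈ 0.809900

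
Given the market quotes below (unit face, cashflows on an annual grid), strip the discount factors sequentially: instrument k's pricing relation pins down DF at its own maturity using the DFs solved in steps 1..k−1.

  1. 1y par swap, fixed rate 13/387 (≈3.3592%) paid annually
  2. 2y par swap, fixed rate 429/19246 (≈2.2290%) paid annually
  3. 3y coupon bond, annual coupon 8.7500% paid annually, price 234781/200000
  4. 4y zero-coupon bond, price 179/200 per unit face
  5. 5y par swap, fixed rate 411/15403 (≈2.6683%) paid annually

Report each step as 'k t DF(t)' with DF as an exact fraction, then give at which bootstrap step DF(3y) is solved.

1 1 387/400
2 2 9571/10000
3 3 4623/5000
4 4 179/200
5 5 8767/10000
DF(3y) is solved at step 3

step 1 [1y] swap r/1=13/387: DF=(1 − 13/387·(0))/(1+13/387) = 387/400 ≈ 0.967500
step 2 [2y] swap r/1=429/19246: DF=(1 − 429/19246·(0.967500))/(1+429/19246) = 9571/10000 ≈ 0.957100
step 3 [3y] bond c/1=7/80: DF=(234781/200000 − 7/80·(0.967500+0.957100))/(1+7/80) = 4623/5000 ≈ 0.924600
step 4 [4y] zero: DF = P = 179/200 ≈ 0.895000
step 5 [5y] swap r/1=411/15403: DF=(1 − 411/15403·(0.967500+0.957100+0.924600+0.895000))/(1+411/15403) = 8767/10000 ≈ 0.876700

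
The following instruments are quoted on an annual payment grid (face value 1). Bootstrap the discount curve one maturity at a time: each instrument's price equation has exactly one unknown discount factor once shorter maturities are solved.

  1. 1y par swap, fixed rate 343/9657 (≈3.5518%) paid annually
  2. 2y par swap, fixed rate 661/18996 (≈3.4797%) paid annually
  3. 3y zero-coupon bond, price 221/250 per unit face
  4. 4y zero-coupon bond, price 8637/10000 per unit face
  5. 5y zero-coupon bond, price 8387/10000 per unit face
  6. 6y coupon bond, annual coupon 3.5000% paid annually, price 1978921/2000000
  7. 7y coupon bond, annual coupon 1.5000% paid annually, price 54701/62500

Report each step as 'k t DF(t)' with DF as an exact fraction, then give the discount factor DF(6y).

step 1 [1y] swap r/1=343/9657: DF=(1 − 343/9657·(0))/(1+343/9657) = 9657/10000 ≈ 0.965700
step 2 [2y] swap r/1=661/18996: DF=(1 − 661/18996·(0.965700))/(1+661/18996) = 9339/10000 ≈ 0.933900
step 3 [3y] zero: DF = P = 221/250 ≈ 0.884000
step 4 [4y] zero: DF = P = 8637/10000 ≈ 0.863700
step 5 [5y] zero: DF = P = 8387/10000 ≈ 0.838700
step 6 [6y] bond c/1=7/200: DF=(1978921/2000000 − 7/200·(0.965700+0.933900+0.884000+0.863700+0.838700))/(1+7/200) = 8043/10000 ≈ 0.804300
step 7 [7y] bond c/1=3/200: DF=(54701/62500 − 3/200·(0.965700+0.933900+0.884000+0.863700+0.838700+0.804300))/(1+3/200) = 7841/10000 ≈ 0.784100

1 1 9657/10000
2 2 9339/10000
3 3 221/250
4 4 8637/10000
5 5 8387/10000
6 6 8043/10000
7 7 7841/10000
DF(6y) = 8043/10000 ≈ 0.804300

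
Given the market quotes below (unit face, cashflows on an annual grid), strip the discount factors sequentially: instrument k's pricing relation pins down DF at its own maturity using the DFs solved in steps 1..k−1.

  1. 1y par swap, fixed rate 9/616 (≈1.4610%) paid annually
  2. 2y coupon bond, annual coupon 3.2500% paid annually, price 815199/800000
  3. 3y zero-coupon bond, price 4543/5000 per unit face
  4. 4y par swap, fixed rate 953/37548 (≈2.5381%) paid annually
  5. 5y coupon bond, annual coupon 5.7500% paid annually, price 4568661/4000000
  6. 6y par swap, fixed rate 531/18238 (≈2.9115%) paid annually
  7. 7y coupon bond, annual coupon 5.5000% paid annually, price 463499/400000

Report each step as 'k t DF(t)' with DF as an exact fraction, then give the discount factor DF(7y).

1 1 616/625
2 2 9559/10000
3 3 4543/5000
4 4 9047/10000
5 5 8759/10000
6 6 8407/10000
7 7 8131/10000
DF(7y) = 8131/10000 ≈ 0.813100

step 1 [1y] swap r/1=9/616: DF=(1 − 9/616·(0))/(1+9/616) = 616/625 ≈ 0.985600
step 2 [2y] bond c/1=13/400: DF=(815199/800000 − 13/400·(0.985600))/(1+13/400) = 9559/10000 ≈ 0.955900
step 3 [3y] zero: DF = P = 4543/5000 ≈ 0.908600
step 4 [4y] swap r/1=953/37548: DF=(1 − 953/37548·(0.985600+0.955900+0.908600))/(1+953/37548) = 9047/10000 ≈ 0.904700
step 5 [5y] bond c/1=23/400: DF=(4568661/4000000 − 23/400·(0.985600+0.955900+0.908600+0.904700))/(1+23/400) = 8759/10000 ≈ 0.875900
step 6 [6y] swap r/1=531/18238: DF=(1 − 531/18238·(0.985600+0.955900+0.908600+0.904700+0.875900))/(1+531/18238) = 8407/10000 ≈ 0.840700
step 7 [7y] bond c/1=11/200: DF=(463499/400000 − 11/200·(0.985600+0.955900+0.908600+0.904700+0.875900+0.840700))/(1+11/200) = 8131/10000 ≈ 0.813100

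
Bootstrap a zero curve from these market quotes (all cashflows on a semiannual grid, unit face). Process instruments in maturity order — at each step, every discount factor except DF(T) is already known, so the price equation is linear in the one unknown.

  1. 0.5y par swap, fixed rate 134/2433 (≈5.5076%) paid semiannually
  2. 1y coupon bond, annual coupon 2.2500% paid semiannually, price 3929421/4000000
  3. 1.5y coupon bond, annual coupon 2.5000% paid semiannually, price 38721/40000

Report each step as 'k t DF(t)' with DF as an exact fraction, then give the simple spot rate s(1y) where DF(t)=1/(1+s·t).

step 1 [0.5y] swap r/2=67/2433: DF=(1 − 67/2433·(0))/(1+67/2433) = 2433/2500 ≈ 0.973200
step 2 [1y] bond c/2=9/800: DF=(3929421/4000000 − 9/800·(0.973200))/(1+9/800) = 4803/5000 ≈ 0.960600
step 3 [1.5y] bond c/2=1/80: DF=(38721/40000 − 1/80·(0.973200+0.960600))/(1+1/80) = 4661/5000 ≈ 0.932200

1 1/2 2433/2500
2 1 4803/5000
3 3/2 4661/5000
s(1y) = (1/(4803/5000) − 1)/(1) = 197/4803 ≈ 4.1016%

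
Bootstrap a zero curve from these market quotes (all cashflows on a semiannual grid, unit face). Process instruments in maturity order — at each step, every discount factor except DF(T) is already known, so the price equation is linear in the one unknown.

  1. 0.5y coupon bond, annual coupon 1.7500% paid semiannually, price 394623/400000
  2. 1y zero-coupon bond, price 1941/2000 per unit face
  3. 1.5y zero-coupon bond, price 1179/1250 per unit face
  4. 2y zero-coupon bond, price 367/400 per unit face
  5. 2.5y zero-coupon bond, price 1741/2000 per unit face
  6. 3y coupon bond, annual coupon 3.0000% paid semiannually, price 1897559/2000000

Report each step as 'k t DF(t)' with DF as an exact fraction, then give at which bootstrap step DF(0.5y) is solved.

step 1 [0.5y] bond c/2=7/800: DF=(394623/400000 − 7/800·(0))/(1+7/800) = 489/500 ≈ 0.978000
step 2 [1y] zero: DF = P = 1941/2000 ≈ 0.970500
step 3 [1.5y] zero: DF = P = 1179/1250 ≈ 0.943200
step 4 [2y] zero: DF = P = 367/400 ≈ 0.917500
step 5 [2.5y] zero: DF = P = 1741/2000 ≈ 0.870500
step 6 [3y] bond c/2=3/200: DF=(1897559/2000000 − 3/200·(0.978000+0.970500+0.943200+0.917500+0.870500))/(1+3/200) = 541/625 ≈ 0.865600

1 1/2 489/500
2 1 1941/2000
3 3/2 1179/1250
4 2 367/400
5 5/2 1741/2000
6 3 541/625
DF(0.5y) is solved at step 1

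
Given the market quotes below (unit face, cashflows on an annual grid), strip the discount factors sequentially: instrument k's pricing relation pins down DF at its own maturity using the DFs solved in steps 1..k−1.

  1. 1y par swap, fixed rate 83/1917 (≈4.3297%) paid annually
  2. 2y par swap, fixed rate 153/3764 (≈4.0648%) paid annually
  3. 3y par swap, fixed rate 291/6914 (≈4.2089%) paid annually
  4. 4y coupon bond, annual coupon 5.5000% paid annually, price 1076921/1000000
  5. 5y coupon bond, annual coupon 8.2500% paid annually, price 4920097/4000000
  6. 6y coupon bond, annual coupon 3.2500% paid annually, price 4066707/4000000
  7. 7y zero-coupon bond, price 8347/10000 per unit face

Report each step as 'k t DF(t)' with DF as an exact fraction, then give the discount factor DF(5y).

1 1 1917/2000
2 2 1847/2000
3 3 2209/2500
4 4 4383/5000
5 5 8587/10000
6 6 843/1000
7 7 8347/10000
DF(5y) = 8587/10000 ≈ 0.858700

step 1 [1y] swap r/1=83/1917: DF=(1 − 83/1917·(0))/(1+83/1917) = 1917/2000 ≈ 0.958500
step 2 [2y] swap r/1=153/3764: DF=(1 − 153/3764·(0.958500))/(1+153/3764) = 1847/2000 ≈ 0.923500
step 3 [3y] swap r/1=291/6914: DF=(1 − 291/6914·(0.958500+0.923500))/(1+291/6914) = 2209/2500 ≈ 0.883600
step 4 [4y] bond c/1=11/200: DF=(1076921/1000000 − 11/200·(0.958500+0.923500+0.883600))/(1+11/200) = 4383/5000 ≈ 0.876600
step 5 [5y] bond c/1=33/400: DF=(4920097/4000000 − 33/400·(0.958500+0.923500+0.883600+0.876600))/(1+33/400) = 8587/10000 ≈ 0.858700
step 6 [6y] bond c/1=13/400: DF=(4066707/4000000 − 13/400·(0.958500+0.923500+0.883600+0.876600+0.858700))/(1+13/400) = 843/1000 ≈ 0.843000
step 7 [7y] zero: DF = P = 8347/10000 ≈ 0.834700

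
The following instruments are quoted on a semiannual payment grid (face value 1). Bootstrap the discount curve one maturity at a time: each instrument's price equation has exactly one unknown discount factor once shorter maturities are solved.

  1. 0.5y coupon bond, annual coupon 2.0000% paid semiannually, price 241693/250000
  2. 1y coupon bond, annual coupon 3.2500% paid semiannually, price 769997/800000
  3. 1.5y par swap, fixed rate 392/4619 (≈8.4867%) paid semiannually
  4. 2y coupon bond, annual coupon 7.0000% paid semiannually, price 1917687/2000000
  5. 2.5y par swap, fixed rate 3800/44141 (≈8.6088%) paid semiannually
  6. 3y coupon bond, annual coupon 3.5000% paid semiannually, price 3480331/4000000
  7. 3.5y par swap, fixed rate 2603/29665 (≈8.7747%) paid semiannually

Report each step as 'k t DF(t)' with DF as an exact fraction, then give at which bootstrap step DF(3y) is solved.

step 1 [0.5y] bond c/2=1/100: DF=(241693/250000 − 1/100·(0))/(1+1/100) = 2393/2500 ≈ 0.957200
step 2 [1y] bond c/2=13/800: DF=(769997/800000 − 13/800·(0.957200))/(1+13/800) = 4659/5000 ≈ 0.931800
step 3 [1.5y] swap r/2=196/4619: DF=(1 − 196/4619·(0.957200+0.931800))/(1+196/4619) = 1103/1250 ≈ 0.882400
step 4 [2y] bond c/2=7/200: DF=(1917687/2000000 − 7/200·(0.957200+0.931800+0.882400))/(1+7/200) = 8327/10000 ≈ 0.832700
step 5 [2.5y] swap r/2=1900/44141: DF=(1 − 1900/44141·(0.957200+0.931800+0.882400+0.832700))/(1+1900/44141) = 81/100 ≈ 0.810000
step 6 [3y] bond c/2=7/400: DF=(3480331/4000000 − 7/400·(0.957200+0.931800+0.882400+0.832700+0.810000))/(1+7/400) = 487/625 ≈ 0.779200
step 7 [3.5y] swap r/2=2603/59330: DF=(1 − 2603/59330·(0.957200+0.931800+0.882400+0.832700+0.810000+0.779200))/(1+2603/59330) = 7397/10000 ≈ 0.739700

1 1/2 2393/2500
2 1 4659/5000
3 3/2 1103/1250
4 2 8327/10000
5 5/2 81/100
6 3 487/625
7 7/2 7397/10000
DF(3y) is solved at step 6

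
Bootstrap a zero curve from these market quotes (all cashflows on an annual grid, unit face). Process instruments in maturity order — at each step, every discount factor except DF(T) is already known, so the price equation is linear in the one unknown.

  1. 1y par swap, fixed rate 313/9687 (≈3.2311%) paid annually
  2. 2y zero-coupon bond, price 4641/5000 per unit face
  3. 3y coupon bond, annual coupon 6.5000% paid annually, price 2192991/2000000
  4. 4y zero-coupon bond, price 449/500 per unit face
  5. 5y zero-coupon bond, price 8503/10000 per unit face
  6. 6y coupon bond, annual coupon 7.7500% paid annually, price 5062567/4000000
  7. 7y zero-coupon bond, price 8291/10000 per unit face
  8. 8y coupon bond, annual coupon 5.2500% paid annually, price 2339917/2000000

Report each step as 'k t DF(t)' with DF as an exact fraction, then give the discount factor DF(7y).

step 1 [1y] swap r/1=313/9687: DF=(1 − 313/9687·(0))/(1+313/9687) = 9687/10000 ≈ 0.968700
step 2 [2y] zero: DF = P = 4641/5000 ≈ 0.928200
step 3 [3y] bond c/1=13/200: DF=(2192991/2000000 − 13/200·(0.968700+0.928200))/(1+13/200) = 4569/5000 ≈ 0.913800
step 4 [4y] zero: DF = P = 449/500 ≈ 0.898000
step 5 [5y] zero: DF = P = 8503/10000 ≈ 0.850300
step 6 [6y] bond c/1=31/400: DF=(5062567/4000000 − 31/400·(0.968700+0.928200+0.913800+0.898000+0.850300))/(1+31/400) = 8467/10000 ≈ 0.846700
step 7 [7y] zero: DF = P = 8291/10000 ≈ 0.829100
step 8 [8y] bond c/1=21/400: DF=(2339917/2000000 − 21/400·(0.968700+0.928200+0.913800+0.898000+0.850300+0.846700+0.829100))/(1+21/400) = 4003/5000 ≈ 0.800600

1 1 9687/10000
2 2 4641/5000
3 3 4569/5000
4 4 449/500
5 5 8503/10000
6 6 8467/10000
7 7 8291/10000
8 8 4003/5000
DF(7y) = 8291/10000 ≈ 0.829100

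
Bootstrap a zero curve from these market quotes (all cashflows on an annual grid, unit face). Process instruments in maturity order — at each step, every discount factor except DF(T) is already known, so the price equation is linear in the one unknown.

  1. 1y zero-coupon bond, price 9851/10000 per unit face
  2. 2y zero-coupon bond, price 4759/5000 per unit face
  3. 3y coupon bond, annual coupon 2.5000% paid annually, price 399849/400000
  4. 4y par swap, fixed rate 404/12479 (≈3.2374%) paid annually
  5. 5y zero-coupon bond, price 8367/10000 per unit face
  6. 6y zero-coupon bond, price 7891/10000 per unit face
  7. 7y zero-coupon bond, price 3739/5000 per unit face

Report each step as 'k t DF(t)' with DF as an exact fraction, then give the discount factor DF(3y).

step 1 [1y] zero: DF = P = 9851/10000 ≈ 0.985100
step 2 [2y] zero: DF = P = 4759/5000 ≈ 0.951800
step 3 [3y] bond c/1=1/40: DF=(399849/400000 − 1/40·(0.985100+0.951800))/(1+1/40) = 116/125 ≈ 0.928000
step 4 [4y] swap r/1=404/12479: DF=(1 − 404/12479·(0.985100+0.951800+0.928000))/(1+404/12479) = 2197/2500 ≈ 0.878800
step 5 [5y] zero: DF = P = 8367/10000 ≈ 0.836700
step 6 [6y] zero: DF = P = 7891/10000 ≈ 0.789100
step 7 [7y] zero: DF = P = 3739/5000 ≈ 0.747800

1 1 9851/10000
2 2 4759/5000
3 3 116/125
4 4 2197/2500
5 5 8367/10000
6 6 7891/10000
7 7 3739/5000
DF(3y) = 116/125 ≈ 0.928000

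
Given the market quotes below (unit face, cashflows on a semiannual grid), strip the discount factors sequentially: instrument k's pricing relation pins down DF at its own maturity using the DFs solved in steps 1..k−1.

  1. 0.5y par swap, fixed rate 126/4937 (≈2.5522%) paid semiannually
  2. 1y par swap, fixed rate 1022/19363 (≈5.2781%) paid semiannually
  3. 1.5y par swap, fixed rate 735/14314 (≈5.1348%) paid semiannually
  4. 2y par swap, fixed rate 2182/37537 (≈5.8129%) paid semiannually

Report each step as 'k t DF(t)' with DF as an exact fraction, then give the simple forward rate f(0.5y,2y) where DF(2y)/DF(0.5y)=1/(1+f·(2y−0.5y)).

1 1/2 4937/5000
2 1 9489/10000
3 3/2 1853/2000
4 2 8909/10000
f(0.5y,2y) = ((4937/5000)/(8909/10000) − 1)/(3/2) = 1930/26727 ≈ 7.2212%

step 1 [0.5y] swap r/2=63/4937: DF=(1 − 63/4937·(0))/(1+63/4937) = 4937/5000 ≈ 0.987400
step 2 [1y] swap r/2=511/19363: DF=(1 − 511/19363·(0.987400))/(1+511/19363) = 9489/10000 ≈ 0.948900
step 3 [1.5y] swap r/2=735/28628: DF=(1 − 735/28628·(0.987400+0.948900))/(1+735/28628) = 1853/2000 ≈ 0.926500
step 4 [2y] swap r/2=1091/37537: DF=(1 − 1091/37537·(0.987400+0.948900+0.926500))/(1+1091/37537) = 8909/10000 ≈ 0.890900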